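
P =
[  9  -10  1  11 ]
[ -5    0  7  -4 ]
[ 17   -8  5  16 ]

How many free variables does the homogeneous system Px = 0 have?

1

Row reduce to echelon form.
R2 ← R2 + (5/9)·R1: [0, -50/9, 68/9, 19/9]
R3 ← R3 − (17/9)·R1: [0, 98/9, 28/9, -43/9]
R3 ← R3 + (49/25)·R2: [0, 0, 448/25, -16/25]
3 nonzero rows, so rank(P) = 3.
P has 4 columns; by rank–nullity, nullity = 4 − 3 = 1.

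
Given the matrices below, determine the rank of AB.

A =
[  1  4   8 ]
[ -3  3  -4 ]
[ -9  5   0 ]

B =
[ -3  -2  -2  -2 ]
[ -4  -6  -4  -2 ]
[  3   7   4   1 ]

First compute AB:
[[  5,  30,  14,  -2],
 [-15, -40, -22,  -4],
 [  7, -12,  -2,   8]]
Now row reduce the product.
R2 ← R2 + (3)·R1: [0, 50, 20, -10]
R3 ← R3 − (7/5)·R1: [0, -54, -108/5, 54/5]
R3 ← R3 + (27/25)·R2: [0, 0, 0, 0]
2 nonzero rows, so rank(AB) = 2.

2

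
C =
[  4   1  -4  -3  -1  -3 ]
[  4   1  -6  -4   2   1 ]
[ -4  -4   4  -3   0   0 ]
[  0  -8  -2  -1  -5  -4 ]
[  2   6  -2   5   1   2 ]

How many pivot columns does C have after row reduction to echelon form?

Row reduce to echelon form.
R2 ← R2 − R1: [0, 0, -2, -1, 3, 4]
R3 ← R3 + R1: [0, -3, 0, -6, -1, -3]
R5 ← R5 − (1/2)·R1: [0, 11/2, 0, 13/2, 3/2, 7/2]
Swap R2 ↔ R3
R4 ← R4 − (8/3)·R2: [0, 0, -2, 15, -7/3, 4]
R5 ← R5 + (11/6)·R2: [0, 0, 0, -9/2, -1/3, -2]
R4 ← R4 − R3: [0, 0, 0, 16, -16/3, 0]
R5 ← R5 + (9/32)·R4: [0, 0, 0, 0, -11/6, -2]
Echelon form has 5 nonzero rows, so rank(C) = 5.
Each nonzero row contributes one pivot column: 5 pivot columns.

5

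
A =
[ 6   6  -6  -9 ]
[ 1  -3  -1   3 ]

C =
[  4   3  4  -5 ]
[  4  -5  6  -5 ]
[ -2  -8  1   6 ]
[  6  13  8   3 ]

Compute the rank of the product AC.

2

First compute AC:
[[  6, -81, -18, -123],
 [ 12,  65,   9,  13]]
Now row reduce the product.
R2 ← R2 − (2)·R1: [0, 227, 45, 259]
2 nonzero rows, so rank(AC) = 2.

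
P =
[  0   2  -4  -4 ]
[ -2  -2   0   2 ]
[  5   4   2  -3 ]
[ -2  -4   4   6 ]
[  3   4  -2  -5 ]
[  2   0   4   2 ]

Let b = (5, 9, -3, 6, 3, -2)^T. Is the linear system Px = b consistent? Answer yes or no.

Row reduce the augmented matrix [P | b].
Swap R1 ↔ R2
R3 ← R3 + (5/2)·R1: [0, -1, 2, 2, 39/2]
R4 ← R4 − R1: [0, -2, 4, 4, -3]
R5 ← R5 + (3/2)·R1: [0, 1, -2, -2, 33/2]
R6 ← R6 + R1: [0, -2, 4, 4, 7]
R3 ← R3 + (1/2)·R2: [0, 0, 0, 0, 22]
R4 ← R4 + R2: [0, 0, 0, 0, 2]
R5 ← R5 − (1/2)·R2: [0, 0, 0, 0, 14]
R6 ← R6 + R2: [0, 0, 0, 0, 12]
R4 ← R4 − (1/11)·R3: [0, 0, 0, 0, 0]
R5 ← R5 − (7/11)·R3: [0, 0, 0, 0, 0]
R6 ← R6 − (6/11)·R3: [0, 0, 0, 0, 0]
The echelon form has 3 nonzero rows; the last pivot sits in the augmented column, so rank(P) = 2 but rank([P|b]) = 3.
Since the ranks differ, the system is inconsistent.

no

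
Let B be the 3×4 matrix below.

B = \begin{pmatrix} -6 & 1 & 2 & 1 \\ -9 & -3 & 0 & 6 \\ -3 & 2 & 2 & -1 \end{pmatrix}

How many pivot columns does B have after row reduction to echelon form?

Row reduce to echelon form.
R2 ← R2 − (3/2)·R1: [0, -9/2, -3, 9/2]
R3 ← R3 − (1/2)·R1: [0, 3/2, 1, -3/2]
R3 ← R3 + (1/3)·R2: [0, 0, 0, 0]
Echelon form has 2 nonzero rows, so rank(B) = 2.
Each nonzero row contributes one pivot column: 2 pivot columns.

2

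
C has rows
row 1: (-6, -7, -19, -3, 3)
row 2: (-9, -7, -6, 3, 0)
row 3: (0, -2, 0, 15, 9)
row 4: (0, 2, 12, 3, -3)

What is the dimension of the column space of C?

Row reduce to echelon form.
R2 ← R2 − (3/2)·R1: [0, 7/2, 45/2, 15/2, -9/2]
R3 ← R3 + (4/7)·R2: [0, 0, 90/7, 135/7, 45/7]
R4 ← R4 − (4/7)·R2: [0, 0, -6/7, -9/7, -3/7]
R4 ← R4 + (1/15)·R3: [0, 0, 0, 0, 0]
Echelon form has 3 nonzero rows, so rank(C) = 3.
The column space has dimension equal to the rank: 3.

3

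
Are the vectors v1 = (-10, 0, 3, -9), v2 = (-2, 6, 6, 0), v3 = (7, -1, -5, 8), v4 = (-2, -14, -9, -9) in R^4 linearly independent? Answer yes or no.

no

Form the matrix with these vectors as rows and row reduce.
R2 ← R2 − (1/5)·R1: [0, 6, 27/5, 9/5]
R3 ← R3 + (7/10)·R1: [0, -1, -29/10, 17/10]
R4 ← R4 − (1/5)·R1: [0, -14, -48/5, -36/5]
R3 ← R3 + (1/6)·R2: [0, 0, -2, 2]
R4 ← R4 + (7/3)·R2: [0, 0, 3, -3]
R4 ← R4 + (3/2)·R3: [0, 0, 0, 0]
3 nonzero rows, so the 4 vectors span a space of dimension 3.
Since 3 < 4, the vectors are linearly dependent.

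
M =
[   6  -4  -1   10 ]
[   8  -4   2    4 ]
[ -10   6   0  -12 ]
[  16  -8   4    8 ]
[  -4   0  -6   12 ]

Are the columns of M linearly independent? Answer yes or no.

no

Row reduce M to echelon form.
R2 ← R2 − (4/3)·R1: [0, 4/3, 10/3, -28/3]
R3 ← R3 + (5/3)·R1: [0, -2/3, -5/3, 14/3]
R4 ← R4 − (8/3)·R1: [0, 8/3, 20/3, -56/3]
R5 ← R5 + (2/3)·R1: [0, -8/3, -20/3, 56/3]
R3 ← R3 + (1/2)·R2: [0, 0, 0, 0]
R4 ← R4 − (2)·R2: [0, 0, 0, 0]
R5 ← R5 + (2)·R2: [0, 0, 0, 0]
2 pivots among 4 columns.
Only 2 < 4 pivot columns, so the columns are linearly dependent.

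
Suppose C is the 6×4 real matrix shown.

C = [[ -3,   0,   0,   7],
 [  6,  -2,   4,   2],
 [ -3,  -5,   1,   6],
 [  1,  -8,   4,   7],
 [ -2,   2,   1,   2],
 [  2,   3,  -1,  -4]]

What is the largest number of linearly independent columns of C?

Row reduce to echelon form.
R2 ← R2 + (2)·R1: [0, -2, 4, 16]
R3 ← R3 − R1: [0, -5, 1, -1]
R4 ← R4 + (1/3)·R1: [0, -8, 4, 28/3]
R5 ← R5 − (2/3)·R1: [0, 2, 1, -8/3]
R6 ← R6 + (2/3)·R1: [0, 3, -1, 2/3]
R3 ← R3 − (5/2)·R2: [0, 0, -9, -41]
R4 ← R4 − (4)·R2: [0, 0, -12, -164/3]
R5 ← R5 + R2: [0, 0, 5, 40/3]
R6 ← R6 + (3/2)·R2: [0, 0, 5, 74/3]
R4 ← R4 − (4/3)·R3: [0, 0, 0, 0]
R5 ← R5 + (5/9)·R3: [0, 0, 0, -85/9]
R6 ← R6 + (5/9)·R3: [0, 0, 0, 17/9]
Swap R4 ↔ R5
R6 ← R6 + (1/5)·R4: [0, 0, 0, 0]
Echelon form has 4 nonzero rows, so rank(C) = 4.
The rank gives the maximum number of linearly independent columns: 4.

4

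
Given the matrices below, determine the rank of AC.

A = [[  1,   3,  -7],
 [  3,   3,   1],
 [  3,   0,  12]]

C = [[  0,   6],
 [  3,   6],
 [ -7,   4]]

First compute AC:
[[ 58,  -4],
 [  2,  40],
 [-84,  66]]
Now row reduce the product.
R2 ← R2 − (1/29)·R1: [0, 1164/29]
R3 ← R3 + (42/29)·R1: [0, 1746/29]
R3 ← R3 − (3/2)·R2: [0, 0]
2 nonzero rows, so rank(AC) = 2.

2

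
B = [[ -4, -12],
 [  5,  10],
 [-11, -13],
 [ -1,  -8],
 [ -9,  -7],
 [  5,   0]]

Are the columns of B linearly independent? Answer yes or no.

Row reduce B to echelon form.
R2 ← R2 + (5/4)·R1: [0, -5]
R3 ← R3 − (11/4)·R1: [0, 20]
R4 ← R4 − (1/4)·R1: [0, -5]
R5 ← R5 − (9/4)·R1: [0, 20]
R6 ← R6 + (5/4)·R1: [0, -15]
R3 ← R3 + (4)·R2: [0, 0]
R4 ← R4 − R2: [0, 0]
R5 ← R5 + (4)·R2: [0, 0]
R6 ← R6 − (3)·R2: [0, 0]
2 pivots among 2 columns.
Every column is a pivot column, so the columns are linearly independent.

yes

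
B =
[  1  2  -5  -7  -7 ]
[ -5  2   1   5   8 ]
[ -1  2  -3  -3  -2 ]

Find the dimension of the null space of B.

3

Row reduce to echelon form.
R2 ← R2 + (5)·R1: [0, 12, -24, -30, -27]
R3 ← R3 + R1: [0, 4, -8, -10, -9]
R3 ← R3 − (1/3)·R2: [0, 0, 0, 0, 0]
2 nonzero rows, so rank(B) = 2.
B has 5 columns; by rank–nullity, nullity = 5 − 2 = 3.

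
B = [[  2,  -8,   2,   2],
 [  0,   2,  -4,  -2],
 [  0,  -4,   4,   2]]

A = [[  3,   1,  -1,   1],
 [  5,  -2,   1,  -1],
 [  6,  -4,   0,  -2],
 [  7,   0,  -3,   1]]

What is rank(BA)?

3

First compute BA:
[[ -8,  10, -16,   8],
 [-28,  12,   8,   4],
 [ 18,  -8, -10,  -2]]
Now row reduce the product.
R2 ← R2 − (7/2)·R1: [0, -23, 64, -24]
R3 ← R3 + (9/4)·R1: [0, 29/2, -46, 16]
R3 ← R3 + (29/46)·R2: [0, 0, -130/23, 20/23]
3 nonzero rows, so rank(BA) = 3.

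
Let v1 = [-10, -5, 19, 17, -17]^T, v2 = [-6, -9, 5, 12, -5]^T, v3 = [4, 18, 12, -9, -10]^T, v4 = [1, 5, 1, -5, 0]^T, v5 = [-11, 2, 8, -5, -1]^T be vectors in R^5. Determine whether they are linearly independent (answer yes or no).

Form the matrix with these vectors as rows and row reduce.
R2 ← R2 − (3/5)·R1: [0, -6, -32/5, 9/5, 26/5]
R3 ← R3 + (2/5)·R1: [0, 16, 98/5, -11/5, -84/5]
R4 ← R4 + (1/10)·R1: [0, 9/2, 29/10, -33/10, -17/10]
R5 ← R5 − (11/10)·R1: [0, 15/2, -129/10, -237/10, 177/10]
R3 ← R3 + (8/3)·R2: [0, 0, 38/15, 13/5, -44/15]
R4 ← R4 + (3/4)·R2: [0, 0, -19/10, -39/20, 11/5]
R5 ← R5 + (5/4)·R2: [0, 0, -209/10, -429/20, 121/5]
R4 ← R4 + (3/4)·R3: [0, 0, 0, 0, 0]
R5 ← R5 + (33/4)·R3: [0, 0, 0, 0, 0]
3 nonzero rows, so the 5 vectors span a space of dimension 3.
Since 3 < 5, the vectors are linearly dependent.

no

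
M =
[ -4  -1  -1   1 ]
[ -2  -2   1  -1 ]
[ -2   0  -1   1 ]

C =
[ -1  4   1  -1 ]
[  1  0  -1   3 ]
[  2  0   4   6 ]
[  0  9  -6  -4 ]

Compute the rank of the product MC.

First compute MC:
[[  1,  -7, -13,  -9],
 [  2, -17,  10,   6],
 [  0,   1, -12,  -8]]
Now row reduce the product.
R2 ← R2 − (2)·R1: [0, -3, 36, 24]
R3 ← R3 + (1/3)·R2: [0, 0, 0, 0]
2 nonzero rows, so rank(MC) = 2.

2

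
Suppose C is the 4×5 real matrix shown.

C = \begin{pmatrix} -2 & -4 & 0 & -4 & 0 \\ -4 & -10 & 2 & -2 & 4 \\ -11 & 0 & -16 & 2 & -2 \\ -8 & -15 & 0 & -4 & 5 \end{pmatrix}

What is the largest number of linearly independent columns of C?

3

Row reduce to echelon form.
R2 ← R2 − (2)·R1: [0, -2, 2, 6, 4]
R3 ← R3 − (11/2)·R1: [0, 22, -16, 24, -2]
R4 ← R4 − (4)·R1: [0, 1, 0, 12, 5]
R3 ← R3 + (11)·R2: [0, 0, 6, 90, 42]
R4 ← R4 + (1/2)·R2: [0, 0, 1, 15, 7]
R4 ← R4 − (1/6)·R3: [0, 0, 0, 0, 0]
Echelon form has 3 nonzero rows, so rank(C) = 3.
The rank gives the maximum number of linearly independent columns: 3.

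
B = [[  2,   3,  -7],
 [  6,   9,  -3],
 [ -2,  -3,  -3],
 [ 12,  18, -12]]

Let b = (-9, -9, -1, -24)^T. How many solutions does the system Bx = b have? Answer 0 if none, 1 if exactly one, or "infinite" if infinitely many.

Row reduce the augmented matrix [B | b].
R2 ← R2 − (3)·R1: [0, 0, 18, 18]
R3 ← R3 + R1: [0, 0, -10, -10]
R4 ← R4 − (6)·R1: [0, 0, 30, 30]
R3 ← R3 + (5/9)·R2: [0, 0, 0, 0]
R4 ← R4 − (5/3)·R2: [0, 0, 0, 0]
The echelon form has 2 nonzero rows, and every pivot lies in the first 3 columns, so rank(B) = rank([B|b]) = 2.
The system is consistent.
rank = 2 < 3 unknowns, so there are infinitely many solutions.

infinite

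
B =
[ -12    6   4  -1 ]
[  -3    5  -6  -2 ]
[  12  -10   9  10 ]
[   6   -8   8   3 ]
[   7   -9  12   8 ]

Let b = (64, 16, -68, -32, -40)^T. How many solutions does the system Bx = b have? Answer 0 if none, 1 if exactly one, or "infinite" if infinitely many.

Row reduce the augmented matrix [B | b].
R2 ← R2 − (1/4)·R1: [0, 7/2, -7, -7/4, 0]
R3 ← R3 + R1: [0, -4, 13, 9, -4]
R4 ← R4 + (1/2)·R1: [0, -5, 10, 5/2, 0]
R5 ← R5 + (7/12)·R1: [0, -11/2, 43/3, 89/12, -8/3]
R3 ← R3 + (8/7)·R2: [0, 0, 5, 7, -4]
R4 ← R4 + (10/7)·R2: [0, 0, 0, 0, 0]
R5 ← R5 + (11/7)·R2: [0, 0, 10/3, 14/3, -8/3]
R5 ← R5 − (2/3)·R3: [0, 0, 0, 0, 0]
The echelon form has 3 nonzero rows, and every pivot lies in the first 4 columns, so rank(B) = rank([B|b]) = 3.
The system is consistent.
rank = 3 < 4 unknowns, so there are infinitely many solutions.

infinite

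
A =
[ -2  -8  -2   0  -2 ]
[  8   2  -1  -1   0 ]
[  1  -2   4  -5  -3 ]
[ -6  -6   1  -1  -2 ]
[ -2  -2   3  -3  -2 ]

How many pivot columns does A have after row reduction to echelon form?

Row reduce to echelon form.
R2 ← R2 + (4)·R1: [0, -30, -9, -1, -8]
R3 ← R3 + (1/2)·R1: [0, -6, 3, -5, -4]
R4 ← R4 − (3)·R1: [0, 18, 7, -1, 4]
R5 ← R5 − R1: [0, 6, 5, -3, 0]
R3 ← R3 − (1/5)·R2: [0, 0, 24/5, -24/5, -12/5]
R4 ← R4 + (3/5)·R2: [0, 0, 8/5, -8/5, -4/5]
R5 ← R5 + (1/5)·R2: [0, 0, 16/5, -16/5, -8/5]
R4 ← R4 − (1/3)·R3: [0, 0, 0, 0, 0]
R5 ← R5 − (2/3)·R3: [0, 0, 0, 0, 0]
Echelon form has 3 nonzero rows, so rank(A) = 3.
Each nonzero row contributes one pivot column: 3 pivot columns.

3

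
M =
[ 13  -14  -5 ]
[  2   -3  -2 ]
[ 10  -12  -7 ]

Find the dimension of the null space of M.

Row reduce to echelon form.
R2 ← R2 − (2/13)·R1: [0, -11/13, -16/13]
R3 ← R3 − (10/13)·R1: [0, -16/13, -41/13]
R3 ← R3 − (16/11)·R2: [0, 0, -15/11]
3 nonzero rows, so rank(M) = 3.
M has 3 columns; by rank–nullity, nullity = 3 − 3 = 0.

0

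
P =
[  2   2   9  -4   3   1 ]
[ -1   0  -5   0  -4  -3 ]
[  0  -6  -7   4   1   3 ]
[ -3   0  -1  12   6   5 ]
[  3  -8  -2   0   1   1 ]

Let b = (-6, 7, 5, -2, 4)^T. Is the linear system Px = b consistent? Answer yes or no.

Row reduce the augmented matrix [P | b].
R2 ← R2 + (1/2)·R1: [0, 1, -1/2, -2, -5/2, -5/2, 4]
R4 ← R4 + (3/2)·R1: [0, 3, 25/2, 6, 21/2, 13/2, -11]
R5 ← R5 − (3/2)·R1: [0, -11, -31/2, 6, -7/2, -1/2, 13]
R3 ← R3 + (6)·R2: [0, 0, -10, -8, -14, -12, 29]
R4 ← R4 − (3)·R2: [0, 0, 14, 12, 18, 14, -23]
R5 ← R5 + (11)·R2: [0, 0, -21, -16, -31, -28, 57]
R4 ← R4 + (7/5)·R3: [0, 0, 0, 4/5, -8/5, -14/5, 88/5]
R5 ← R5 − (21/10)·R3: [0, 0, 0, 4/5, -8/5, -14/5, -39/10]
R5 ← R5 − R4: [0, 0, 0, 0, 0, 0, -43/2]
The echelon form has 5 nonzero rows; the last pivot sits in the augmented column, so rank(P) = 4 but rank([P|b]) = 5.
Since the ranks differ, the system is inconsistent.

no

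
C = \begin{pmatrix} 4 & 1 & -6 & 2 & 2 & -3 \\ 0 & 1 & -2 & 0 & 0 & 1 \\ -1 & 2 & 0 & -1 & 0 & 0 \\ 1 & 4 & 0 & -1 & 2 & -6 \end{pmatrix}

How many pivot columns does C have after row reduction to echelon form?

Row reduce to echelon form.
R3 ← R3 + (1/4)·R1: [0, 9/4, -3/2, -1/2, 1/2, -3/4]
R4 ← R4 − (1/4)·R1: [0, 15/4, 3/2, -3/2, 3/2, -21/4]
R3 ← R3 − (9/4)·R2: [0, 0, 3, -1/2, 1/2, -3]
R4 ← R4 − (15/4)·R2: [0, 0, 9, -3/2, 3/2, -9]
R4 ← R4 − (3)·R3: [0, 0, 0, 0, 0, 0]
Echelon form has 3 nonzero rows, so rank(C) = 3.
Each nonzero row contributes one pivot column: 3 pivot columns.

3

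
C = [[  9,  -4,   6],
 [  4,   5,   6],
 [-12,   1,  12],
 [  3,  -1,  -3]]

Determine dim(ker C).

Row reduce to echelon form.
R2 ← R2 − (4/9)·R1: [0, 61/9, 10/3]
R3 ← R3 + (4/3)·R1: [0, -13/3, 20]
R4 ← R4 − (1/3)·R1: [0, 1/3, -5]
R3 ← R3 + (39/61)·R2: [0, 0, 1350/61]
R4 ← R4 − (3/61)·R2: [0, 0, -315/61]
R4 ← R4 + (7/30)·R3: [0, 0, 0]
3 nonzero rows, so rank(C) = 3.
C has 3 columns; by rank–nullity, nullity = 3 − 3 = 0.

0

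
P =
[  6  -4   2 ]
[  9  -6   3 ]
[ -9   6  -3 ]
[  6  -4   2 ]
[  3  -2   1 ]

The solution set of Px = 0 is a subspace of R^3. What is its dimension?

Row reduce to echelon form.
R2 ← R2 − (3/2)·R1: [0, 0, 0]
R3 ← R3 + (3/2)·R1: [0, 0, 0]
R4 ← R4 − R1: [0, 0, 0]
R5 ← R5 − (1/2)·R1: [0, 0, 0]
1 nonzero row, so rank(P) = 1.
P has 3 columns; by rank–nullity, nullity = 3 − 1 = 2.

2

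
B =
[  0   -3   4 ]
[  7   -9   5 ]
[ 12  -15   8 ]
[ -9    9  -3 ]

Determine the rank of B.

2

Row reduce to echelon form.
Swap R1 ↔ R2
R3 ← R3 − (12/7)·R1: [0, 3/7, -4/7]
R4 ← R4 + (9/7)·R1: [0, -18/7, 24/7]
R3 ← R3 + (1/7)·R2: [0, 0, 0]
R4 ← R4 − (6/7)·R2: [0, 0, 0]
Echelon form has 2 nonzero rows, so rank(B) = 2.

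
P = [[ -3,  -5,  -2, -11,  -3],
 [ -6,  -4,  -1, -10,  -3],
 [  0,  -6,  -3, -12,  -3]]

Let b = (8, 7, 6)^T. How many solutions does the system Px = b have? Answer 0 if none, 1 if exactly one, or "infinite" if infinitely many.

Row reduce the augmented matrix [P | b].
R2 ← R2 − (2)·R1: [0, 6, 3, 12, 3, -9]
R3 ← R3 + R2: [0, 0, 0, 0, 0, -3]
The echelon form has 3 nonzero rows; the last pivot sits in the augmented column, so rank(P) = 2 but rank([P|b]) = 3.
Since the ranks differ, the system is inconsistent.
It has no solutions.

0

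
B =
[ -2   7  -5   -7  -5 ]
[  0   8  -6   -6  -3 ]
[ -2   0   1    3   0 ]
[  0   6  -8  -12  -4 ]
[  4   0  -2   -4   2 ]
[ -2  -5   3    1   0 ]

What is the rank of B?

5

Row reduce to echelon form.
R3 ← R3 − R1: [0, -7, 6, 10, 5]
R5 ← R5 + (2)·R1: [0, 14, -12, -18, -8]
R6 ← R6 − R1: [0, -12, 8, 8, 5]
R3 ← R3 + (7/8)·R2: [0, 0, 3/4, 19/4, 19/8]
R4 ← R4 − (3/4)·R2: [0, 0, -7/2, -15/2, -7/4]
R5 ← R5 − (7/4)·R2: [0, 0, -3/2, -15/2, -11/4]
R6 ← R6 + (3/2)·R2: [0, 0, -1, -1, 1/2]
R4 ← R4 + (14/3)·R3: [0, 0, 0, 44/3, 28/3]
R5 ← R5 + (2)·R3: [0, 0, 0, 2, 2]
R6 ← R6 + (4/3)·R3: [0, 0, 0, 16/3, 11/3]
R5 ← R5 − (3/22)·R4: [0, 0, 0, 0, 8/11]
R6 ← R6 − (4/11)·R4: [0, 0, 0, 0, 3/11]
R6 ← R6 − (3/8)·R5: [0, 0, 0, 0, 0]
Echelon form has 5 nonzero rows, so rank(B) = 5.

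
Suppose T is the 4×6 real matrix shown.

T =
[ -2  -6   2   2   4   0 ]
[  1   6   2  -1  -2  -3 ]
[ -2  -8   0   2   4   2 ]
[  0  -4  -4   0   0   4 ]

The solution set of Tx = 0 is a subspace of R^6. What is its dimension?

4

Row reduce to echelon form.
R2 ← R2 + (1/2)·R1: [0, 3, 3, 0, 0, -3]
R3 ← R3 − R1: [0, -2, -2, 0, 0, 2]
R3 ← R3 + (2/3)·R2: [0, 0, 0, 0, 0, 0]
R4 ← R4 + (4/3)·R2: [0, 0, 0, 0, 0, 0]
2 nonzero rows, so rank(T) = 2.
T has 6 columns; by rank–nullity, nullity = 6 − 2 = 4.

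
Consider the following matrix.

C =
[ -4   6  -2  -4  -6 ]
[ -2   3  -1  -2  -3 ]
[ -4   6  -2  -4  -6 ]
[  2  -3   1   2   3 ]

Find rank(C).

1

Row reduce to echelon form.
R2 ← R2 − (1/2)·R1: [0, 0, 0, 0, 0]
R3 ← R3 − R1: [0, 0, 0, 0, 0]
R4 ← R4 + (1/2)·R1: [0, 0, 0, 0, 0]
Echelon form has 1 nonzero row, so rank(C) = 1.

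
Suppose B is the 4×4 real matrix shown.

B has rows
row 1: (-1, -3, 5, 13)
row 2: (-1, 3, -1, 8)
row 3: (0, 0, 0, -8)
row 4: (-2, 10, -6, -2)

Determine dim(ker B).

1

Row reduce to echelon form.
R2 ← R2 − R1: [0, 6, -6, -5]
R4 ← R4 − (2)·R1: [0, 16, -16, -28]
R4 ← R4 − (8/3)·R2: [0, 0, 0, -44/3]
R4 ← R4 − (11/6)·R3: [0, 0, 0, 0]
3 nonzero rows, so rank(B) = 3.
B has 4 columns; by rank–nullity, nullity = 4 − 3 = 1.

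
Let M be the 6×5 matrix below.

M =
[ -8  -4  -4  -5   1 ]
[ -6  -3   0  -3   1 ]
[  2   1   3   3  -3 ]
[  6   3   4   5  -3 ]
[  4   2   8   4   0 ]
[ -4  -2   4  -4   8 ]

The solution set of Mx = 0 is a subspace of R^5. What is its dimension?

Row reduce to echelon form.
R2 ← R2 − (3/4)·R1: [0, 0, 3, 3/4, 1/4]
R3 ← R3 + (1/4)·R1: [0, 0, 2, 7/4, -11/4]
R4 ← R4 + (3/4)·R1: [0, 0, 1, 5/4, -9/4]
R5 ← R5 + (1/2)·R1: [0, 0, 6, 3/2, 1/2]
R6 ← R6 − (1/2)·R1: [0, 0, 6, -3/2, 15/2]
R3 ← R3 − (2/3)·R2: [0, 0, 0, 5/4, -35/12]
R4 ← R4 − (1/3)·R2: [0, 0, 0, 1, -7/3]
R5 ← R5 − (2)·R2: [0, 0, 0, 0, 0]
R6 ← R6 − (2)·R2: [0, 0, 0, -3, 7]
R4 ← R4 − (4/5)·R3: [0, 0, 0, 0, 0]
R6 ← R6 + (12/5)·R3: [0, 0, 0, 0, 0]
3 nonzero rows, so rank(M) = 3.
M has 5 columns; by rank–nullity, nullity = 5 − 3 = 2.

2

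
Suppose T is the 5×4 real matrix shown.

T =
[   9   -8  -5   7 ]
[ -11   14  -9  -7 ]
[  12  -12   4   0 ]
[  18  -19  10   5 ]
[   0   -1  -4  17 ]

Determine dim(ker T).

0

Row reduce to echelon form.
R2 ← R2 + (11/9)·R1: [0, 38/9, -136/9, 14/9]
R3 ← R3 − (4/3)·R1: [0, -4/3, 32/3, -28/3]
R4 ← R4 − (2)·R1: [0, -3, 20, -9]
R3 ← R3 + (6/19)·R2: [0, 0, 112/19, -168/19]
R4 ← R4 + (27/38)·R2: [0, 0, 176/19, -150/19]
R5 ← R5 + (9/38)·R2: [0, 0, -144/19, 330/19]
R4 ← R4 − (11/7)·R3: [0, 0, 0, 6]
R5 ← R5 + (9/7)·R3: [0, 0, 0, 6]
R5 ← R5 − R4: [0, 0, 0, 0]
4 nonzero rows, so rank(T) = 4.
T has 4 columns; by rank–nullity, nullity = 4 − 4 = 0.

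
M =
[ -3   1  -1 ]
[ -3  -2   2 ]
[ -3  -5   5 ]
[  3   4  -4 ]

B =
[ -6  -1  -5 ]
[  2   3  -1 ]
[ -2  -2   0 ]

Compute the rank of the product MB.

First compute MB:
[[ 22,   8,  14],
 [ 10,  -7,  17],
 [ -2, -22,  20],
 [ -2,  17, -19]]
Now row reduce the product.
R2 ← R2 − (5/11)·R1: [0, -117/11, 117/11]
R3 ← R3 + (1/11)·R1: [0, -234/11, 234/11]
R4 ← R4 + (1/11)·R1: [0, 195/11, -195/11]
R3 ← R3 − (2)·R2: [0, 0, 0]
R4 ← R4 + (5/3)·R2: [0, 0, 0]
2 nonzero rows, so rank(MB) = 2.

2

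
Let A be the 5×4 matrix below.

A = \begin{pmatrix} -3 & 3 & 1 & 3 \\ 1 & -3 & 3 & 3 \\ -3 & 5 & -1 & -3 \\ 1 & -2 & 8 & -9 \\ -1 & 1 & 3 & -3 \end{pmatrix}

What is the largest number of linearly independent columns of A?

3

Row reduce to echelon form.
R2 ← R2 + (1/3)·R1: [0, -2, 10/3, 4]
R3 ← R3 − R1: [0, 2, -2, -6]
R4 ← R4 + (1/3)·R1: [0, -1, 25/3, -8]
R5 ← R5 − (1/3)·R1: [0, 0, 8/3, -4]
R3 ← R3 + R2: [0, 0, 4/3, -2]
R4 ← R4 − (1/2)·R2: [0, 0, 20/3, -10]
R4 ← R4 − (5)·R3: [0, 0, 0, 0]
R5 ← R5 − (2)·R3: [0, 0, 0, 0]
Echelon form has 3 nonzero rows, so rank(A) = 3.
The rank gives the maximum number of linearly independent columns: 3.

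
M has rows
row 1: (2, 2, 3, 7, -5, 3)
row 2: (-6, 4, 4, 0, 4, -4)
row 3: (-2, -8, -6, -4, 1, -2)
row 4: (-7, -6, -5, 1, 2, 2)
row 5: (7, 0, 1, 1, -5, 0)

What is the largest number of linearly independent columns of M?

Row reduce to echelon form.
R2 ← R2 + (3)·R1: [0, 10, 13, 21, -11, 5]
R3 ← R3 + R1: [0, -6, -3, 3, -4, 1]
R4 ← R4 + (7/2)·R1: [0, 1, 11/2, 51/2, -31/2, 25/2]
R5 ← R5 − (7/2)·R1: [0, -7, -19/2, -47/2, 25/2, -21/2]
R3 ← R3 + (3/5)·R2: [0, 0, 24/5, 78/5, -53/5, 4]
R4 ← R4 − (1/10)·R2: [0, 0, 21/5, 117/5, -72/5, 12]
R5 ← R5 + (7/10)·R2: [0, 0, -2/5, -44/5, 24/5, -7]
R4 ← R4 − (7/8)·R3: [0, 0, 0, 39/4, -41/8, 17/2]
R5 ← R5 + (1/12)·R3: [0, 0, 0, -15/2, 47/12, -20/3]
R5 ← R5 + (10/13)·R4: [0, 0, 0, 0, -1/39, -5/39]
Echelon form has 5 nonzero rows, so rank(M) = 5.
The rank gives the maximum number of linearly independent columns: 5.

5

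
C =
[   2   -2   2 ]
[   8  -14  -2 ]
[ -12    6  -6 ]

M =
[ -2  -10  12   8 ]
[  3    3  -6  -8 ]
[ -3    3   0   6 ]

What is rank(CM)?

2

First compute CM:
[[-16, -20,  36,  44],
 [-52, -128, 180, 164],
 [ 60, 120, -180, -180]]
Now row reduce the product.
R2 ← R2 − (13/4)·R1: [0, -63, 63, 21]
R3 ← R3 + (15/4)·R1: [0, 45, -45, -15]
R3 ← R3 + (5/7)·R2: [0, 0, 0, 0]
2 nonzero rows, so rank(CM) = 2.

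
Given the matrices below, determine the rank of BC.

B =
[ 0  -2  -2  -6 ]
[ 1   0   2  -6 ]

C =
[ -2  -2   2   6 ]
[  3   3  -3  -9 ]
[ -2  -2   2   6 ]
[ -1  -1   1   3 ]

First compute BC:
[[  4,   4,  -4, -12],
 [  0,   0,   0,   0]]
Now row reduce the product.
1 nonzero row, so rank(BC) = 1.

1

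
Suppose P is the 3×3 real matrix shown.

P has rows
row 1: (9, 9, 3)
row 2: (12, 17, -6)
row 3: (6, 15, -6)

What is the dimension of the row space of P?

Row reduce to echelon form.
R2 ← R2 − (4/3)·R1: [0, 5, -10]
R3 ← R3 − (2/3)·R1: [0, 9, -8]
R3 ← R3 − (9/5)·R2: [0, 0, 10]
Echelon form has 3 nonzero rows, so rank(P) = 3.
The row space has dimension equal to the rank: 3.

3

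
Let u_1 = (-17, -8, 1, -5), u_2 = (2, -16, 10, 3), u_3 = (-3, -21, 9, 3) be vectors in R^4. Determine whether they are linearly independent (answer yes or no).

Form the matrix with these vectors as rows and row reduce.
R2 ← R2 + (2/17)·R1: [0, -288/17, 172/17, 41/17]
R3 ← R3 − (3/17)·R1: [0, -333/17, 150/17, 66/17]
R3 ← R3 − (37/32)·R2: [0, 0, -23/8, 35/32]
3 nonzero rows, so the 3 vectors span a space of dimension 3.
Since 3 = 3, the vectors are linearly independent.

yes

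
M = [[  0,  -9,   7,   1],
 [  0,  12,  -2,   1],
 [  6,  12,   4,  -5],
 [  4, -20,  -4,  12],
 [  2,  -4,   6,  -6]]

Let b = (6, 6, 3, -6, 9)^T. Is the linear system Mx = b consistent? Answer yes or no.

no

Row reduce the augmented matrix [M | b].
Swap R1 ↔ R3
R4 ← R4 − (2/3)·R1: [0, -28, -20/3, 46/3, -8]
R5 ← R5 − (1/3)·R1: [0, -8, 14/3, -13/3, 8]
R3 ← R3 + (3/4)·R2: [0, 0, 11/2, 7/4, 21/2]
R4 ← R4 + (7/3)·R2: [0, 0, -34/3, 53/3, 6]
R5 ← R5 + (2/3)·R2: [0, 0, 10/3, -11/3, 12]
R4 ← R4 + (68/33)·R3: [0, 0, 0, 234/11, 304/11]
R5 ← R5 − (20/33)·R3: [0, 0, 0, -52/11, 62/11]
R5 ← R5 + (2/9)·R4: [0, 0, 0, 0, 106/9]
The echelon form has 5 nonzero rows; the last pivot sits in the augmented column, so rank(M) = 4 but rank([M|b]) = 5.
Since the ranks differ, the system is inconsistent.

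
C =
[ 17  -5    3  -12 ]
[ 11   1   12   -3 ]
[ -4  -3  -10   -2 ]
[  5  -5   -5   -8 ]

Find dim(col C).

Row reduce to echelon form.
R2 ← R2 − (11/17)·R1: [0, 72/17, 171/17, 81/17]
R3 ← R3 + (4/17)·R1: [0, -71/17, -158/17, -82/17]
R4 ← R4 − (5/17)·R1: [0, -60/17, -100/17, -76/17]
R3 ← R3 + (71/72)·R2: [0, 0, 5/8, -1/8]
R4 ← R4 + (5/6)·R2: [0, 0, 5/2, -1/2]
R4 ← R4 − (4)·R3: [0, 0, 0, 0]
Echelon form has 3 nonzero rows, so rank(C) = 3.
The column space has dimension equal to the rank: 3.

3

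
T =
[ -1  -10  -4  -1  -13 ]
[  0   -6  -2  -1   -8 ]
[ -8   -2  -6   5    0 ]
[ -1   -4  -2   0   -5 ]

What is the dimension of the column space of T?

2

Row reduce to echelon form.
R3 ← R3 − (8)·R1: [0, 78, 26, 13, 104]
R4 ← R4 − R1: [0, 6, 2, 1, 8]
R3 ← R3 + (13)·R2: [0, 0, 0, 0, 0]
R4 ← R4 + R2: [0, 0, 0, 0, 0]
Echelon form has 2 nonzero rows, so rank(T) = 2.
The column space has dimension equal to the rank: 2.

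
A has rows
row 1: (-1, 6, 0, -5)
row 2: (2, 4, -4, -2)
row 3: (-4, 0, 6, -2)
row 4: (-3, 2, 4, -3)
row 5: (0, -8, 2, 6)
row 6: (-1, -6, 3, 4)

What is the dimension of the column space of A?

2

Row reduce to echelon form.
R2 ← R2 + (2)·R1: [0, 16, -4, -12]
R3 ← R3 − (4)·R1: [0, -24, 6, 18]
R4 ← R4 − (3)·R1: [0, -16, 4, 12]
R6 ← R6 − R1: [0, -12, 3, 9]
R3 ← R3 + (3/2)·R2: [0, 0, 0, 0]
R4 ← R4 + R2: [0, 0, 0, 0]
R5 ← R5 + (1/2)·R2: [0, 0, 0, 0]
R6 ← R6 + (3/4)·R2: [0, 0, 0, 0]
Echelon form has 2 nonzero rows, so rank(A) = 2.
The column space has dimension equal to the rank: 2.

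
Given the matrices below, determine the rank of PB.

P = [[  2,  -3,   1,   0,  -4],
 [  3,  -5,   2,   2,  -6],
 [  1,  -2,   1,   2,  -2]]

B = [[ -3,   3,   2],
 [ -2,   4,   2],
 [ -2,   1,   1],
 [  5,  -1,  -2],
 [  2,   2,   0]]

First compute PB:
[[-10, -13,  -1],
 [ -5, -23,  -6],
 [  5, -10,  -5]]
Now row reduce the product.
R2 ← R2 − (1/2)·R1: [0, -33/2, -11/2]
R3 ← R3 + (1/2)·R1: [0, -33/2, -11/2]
R3 ← R3 − R2: [0, 0, 0]
2 nonzero rows, so rank(PB) = 2.

2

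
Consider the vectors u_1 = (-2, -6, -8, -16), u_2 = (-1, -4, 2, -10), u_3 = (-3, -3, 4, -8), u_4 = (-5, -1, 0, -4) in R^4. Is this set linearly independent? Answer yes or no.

no

Form the matrix with these vectors as rows and row reduce.
R2 ← R2 − (1/2)·R1: [0, -1, 6, -2]
R3 ← R3 − (3/2)·R1: [0, 6, 16, 16]
R4 ← R4 − (5/2)·R1: [0, 14, 20, 36]
R3 ← R3 + (6)·R2: [0, 0, 52, 4]
R4 ← R4 + (14)·R2: [0, 0, 104, 8]
R4 ← R4 − (2)·R3: [0, 0, 0, 0]
3 nonzero rows, so the 4 vectors span a space of dimension 3.
Since 3 < 4, the vectors are linearly dependent.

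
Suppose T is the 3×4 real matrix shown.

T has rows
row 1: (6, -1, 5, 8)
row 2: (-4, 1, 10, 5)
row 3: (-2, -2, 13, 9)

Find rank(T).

Row reduce to echelon form.
R2 ← R2 + (2/3)·R1: [0, 1/3, 40/3, 31/3]
R3 ← R3 + (1/3)·R1: [0, -7/3, 44/3, 35/3]
R3 ← R3 + (7)·R2: [0, 0, 108, 84]
Echelon form has 3 nonzero rows, so rank(T) = 3.

3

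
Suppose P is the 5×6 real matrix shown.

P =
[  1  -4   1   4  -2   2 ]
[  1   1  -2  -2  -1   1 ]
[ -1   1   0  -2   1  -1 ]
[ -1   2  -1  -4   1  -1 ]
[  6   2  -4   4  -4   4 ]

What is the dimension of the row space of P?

Row reduce to echelon form.
R2 ← R2 − R1: [0, 5, -3, -6, 1, -1]
R3 ← R3 + R1: [0, -3, 1, 2, -1, 1]
R4 ← R4 + R1: [0, -2, 0, 0, -1, 1]
R5 ← R5 − (6)·R1: [0, 26, -10, -20, 8, -8]
R3 ← R3 + (3/5)·R2: [0, 0, -4/5, -8/5, -2/5, 2/5]
R4 ← R4 + (2/5)·R2: [0, 0, -6/5, -12/5, -3/5, 3/5]
R5 ← R5 − (26/5)·R2: [0, 0, 28/5, 56/5, 14/5, -14/5]
R4 ← R4 − (3/2)·R3: [0, 0, 0, 0, 0, 0]
R5 ← R5 + (7)·R3: [0, 0, 0, 0, 0, 0]
Echelon form has 3 nonzero rows, so rank(P) = 3.
The row space has dimension equal to the rank: 3.

3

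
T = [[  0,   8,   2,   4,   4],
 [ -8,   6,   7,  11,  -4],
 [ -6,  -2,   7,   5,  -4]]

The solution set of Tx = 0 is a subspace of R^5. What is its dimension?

Row reduce to echelon form.
Swap R1 ↔ R2
R3 ← R3 − (3/4)·R1: [0, -13/2, 7/4, -13/4, -1]
R3 ← R3 + (13/16)·R2: [0, 0, 27/8, 0, 9/4]
3 nonzero rows, so rank(T) = 3.
T has 5 columns; by rank–nullity, nullity = 5 − 3 = 2.

2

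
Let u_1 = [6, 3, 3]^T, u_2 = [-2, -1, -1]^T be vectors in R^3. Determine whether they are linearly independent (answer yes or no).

Form the matrix with these vectors as rows and row reduce.
R2 ← R2 + (1/3)·R1: [0, 0, 0]
1 nonzero row, so the 2 vectors span a space of dimension 1.
Since 1 < 2, the vectors are linearly dependent.

no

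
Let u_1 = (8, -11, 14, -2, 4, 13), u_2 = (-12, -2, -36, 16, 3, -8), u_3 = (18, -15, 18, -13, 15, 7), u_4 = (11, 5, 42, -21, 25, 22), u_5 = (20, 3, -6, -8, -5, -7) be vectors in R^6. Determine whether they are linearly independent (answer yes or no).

Form the matrix with these vectors as rows and row reduce.
R2 ← R2 + (3/2)·R1: [0, -37/2, -15, 13, 9, 23/2]
R3 ← R3 − (9/4)·R1: [0, 39/4, -27/2, -17/2, 6, -89/4]
R4 ← R4 − (11/8)·R1: [0, 161/8, 91/4, -73/4, 39/2, 33/8]
R5 ← R5 − (5/2)·R1: [0, 61/2, -41, -3, -15, -79/2]
R3 ← R3 + (39/74)·R2: [0, 0, -792/37, -61/37, 795/74, -599/37]
R4 ← R4 + (161/148)·R2: [0, 0, 238/37, -152/37, 4335/148, 1231/74]
R5 ← R5 + (61/37)·R2: [0, 0, -2432/37, 682/37, -6/37, -760/37]
R4 ← R4 + (119/396)·R3: [0, 0, 0, -1823/396, 8585/264, 4661/396]
R5 ← R5 − (304/99)·R3: [0, 0, 0, 2326/99, -1094/33, 2888/99]
R5 ← R5 + (9304/1823)·R4: [0, 0, 0, 0, 242121/1823, 162690/1823]
5 nonzero rows, so the 5 vectors span a space of dimension 5.
Since 5 = 5, the vectors are linearly independent.

yes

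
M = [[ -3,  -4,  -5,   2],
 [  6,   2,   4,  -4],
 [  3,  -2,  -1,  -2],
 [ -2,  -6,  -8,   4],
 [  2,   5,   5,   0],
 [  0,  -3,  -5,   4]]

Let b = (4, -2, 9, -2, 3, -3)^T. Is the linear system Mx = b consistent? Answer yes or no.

Row reduce the augmented matrix [M | b].
R2 ← R2 + (2)·R1: [0, -6, -6, 0, 6]
R3 ← R3 + R1: [0, -6, -6, 0, 13]
R4 ← R4 − (2/3)·R1: [0, -10/3, -14/3, 8/3, -14/3]
R5 ← R5 + (2/3)·R1: [0, 7/3, 5/3, 4/3, 17/3]
R3 ← R3 − R2: [0, 0, 0, 0, 7]
R4 ← R4 − (5/9)·R2: [0, 0, -4/3, 8/3, -8]
R5 ← R5 + (7/18)·R2: [0, 0, -2/3, 4/3, 8]
R6 ← R6 − (1/2)·R2: [0, 0, -2, 4, -6]
Swap R3 ↔ R4
R5 ← R5 − (1/2)·R3: [0, 0, 0, 0, 12]
R6 ← R6 − (3/2)·R3: [0, 0, 0, 0, 6]
R5 ← R5 − (12/7)·R4: [0, 0, 0, 0, 0]
R6 ← R6 − (6/7)·R4: [0, 0, 0, 0, 0]
The echelon form has 4 nonzero rows; the last pivot sits in the augmented column, so rank(M) = 3 but rank([M|b]) = 4.
Since the ranks differ, the system is inconsistent.

no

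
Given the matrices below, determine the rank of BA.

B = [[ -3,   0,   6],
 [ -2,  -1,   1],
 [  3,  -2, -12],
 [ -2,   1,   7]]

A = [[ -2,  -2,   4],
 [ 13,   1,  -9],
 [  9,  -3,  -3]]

2

First compute BA:
[[ 60, -12, -30],
 [  0,   0,  -2],
 [-140,  28,  66],
 [ 80, -16, -38]]
Now row reduce the product.
R3 ← R3 + (7/3)·R1: [0, 0, -4]
R4 ← R4 − (4/3)·R1: [0, 0, 2]
R3 ← R3 − (2)·R2: [0, 0, 0]
R4 ← R4 + R2: [0, 0, 0]
2 nonzero rows, so rank(BA) = 2.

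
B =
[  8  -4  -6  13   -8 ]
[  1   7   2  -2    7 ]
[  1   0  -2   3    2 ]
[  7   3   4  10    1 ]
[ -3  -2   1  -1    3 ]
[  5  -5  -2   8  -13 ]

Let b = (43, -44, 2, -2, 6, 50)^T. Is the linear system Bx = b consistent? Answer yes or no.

yes

Row reduce the augmented matrix [B | b].
R2 ← R2 − (1/8)·R1: [0, 15/2, 11/4, -29/8, 8, -395/8]
R3 ← R3 − (1/8)·R1: [0, 1/2, -5/4, 11/8, 3, -27/8]
R4 ← R4 − (7/8)·R1: [0, 13/2, 37/4, -11/8, 8, -317/8]
R5 ← R5 + (3/8)·R1: [0, -7/2, -5/4, 31/8, 0, 177/8]
R6 ← R6 − (5/8)·R1: [0, -5/2, 7/4, -1/8, -8, 185/8]
R3 ← R3 − (1/15)·R2: [0, 0, -43/30, 97/60, 37/15, -1/12]
R4 ← R4 − (13/15)·R2: [0, 0, 103/15, 53/30, 16/15, 19/6]
R5 ← R5 + (7/15)·R2: [0, 0, 1/30, 131/60, 56/15, -11/12]
R6 ← R6 + (1/3)·R2: [0, 0, 8/3, -4/3, -16/3, 20/3]
R4 ← R4 + (206/43)·R3: [0, 0, 0, 409/43, 554/43, 119/43]
R5 ← R5 + (1/43)·R3: [0, 0, 0, 191/86, 163/43, -79/86]
R6 ← R6 + (80/43)·R3: [0, 0, 0, 72/43, -32/43, 280/43]
R5 ← R5 − (191/818)·R4: [0, 0, 0, 0, 320/409, -640/409]
R6 ← R6 − (72/409)·R4: [0, 0, 0, 0, -1232/409, 2464/409]
R6 ← R6 + (77/20)·R5: [0, 0, 0, 0, 0, 0]
The echelon form has 5 nonzero rows, and every pivot lies in the first 5 columns, so rank(B) = rank([B|b]) = 5.
The system is consistent.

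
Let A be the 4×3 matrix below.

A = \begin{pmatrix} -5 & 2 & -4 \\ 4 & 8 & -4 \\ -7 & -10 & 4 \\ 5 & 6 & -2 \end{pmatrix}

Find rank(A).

2

Row reduce to echelon form.
R2 ← R2 + (4/5)·R1: [0, 48/5, -36/5]
R3 ← R3 − (7/5)·R1: [0, -64/5, 48/5]
R4 ← R4 + R1: [0, 8, -6]
R3 ← R3 + (4/3)·R2: [0, 0, 0]
R4 ← R4 − (5/6)·R2: [0, 0, 0]
Echelon form has 2 nonzero rows, so rank(A) = 2.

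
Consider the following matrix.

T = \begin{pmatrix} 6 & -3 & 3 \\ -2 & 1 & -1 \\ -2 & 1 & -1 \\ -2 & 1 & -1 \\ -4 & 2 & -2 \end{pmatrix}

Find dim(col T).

1

Row reduce to echelon form.
R2 ← R2 + (1/3)·R1: [0, 0, 0]
R3 ← R3 + (1/3)·R1: [0, 0, 0]
R4 ← R4 + (1/3)·R1: [0, 0, 0]
R5 ← R5 + (2/3)·R1: [0, 0, 0]
Echelon form has 1 nonzero row, so rank(T) = 1.
The column space has dimension equal to the rank: 1.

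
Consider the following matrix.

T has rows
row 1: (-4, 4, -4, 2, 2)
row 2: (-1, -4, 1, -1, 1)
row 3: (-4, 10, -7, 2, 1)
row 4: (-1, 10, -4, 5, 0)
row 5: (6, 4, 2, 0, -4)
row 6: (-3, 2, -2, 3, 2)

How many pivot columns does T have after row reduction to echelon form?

3

Row reduce to echelon form.
R2 ← R2 − (1/4)·R1: [0, -5, 2, -3/2, 1/2]
R3 ← R3 − R1: [0, 6, -3, 0, -1]
R4 ← R4 − (1/4)·R1: [0, 9, -3, 9/2, -1/2]
R5 ← R5 + (3/2)·R1: [0, 10, -4, 3, -1]
R6 ← R6 − (3/4)·R1: [0, -1, 1, 3/2, 1/2]
R3 ← R3 + (6/5)·R2: [0, 0, -3/5, -9/5, -2/5]
R4 ← R4 + (9/5)·R2: [0, 0, 3/5, 9/5, 2/5]
R5 ← R5 + (2)·R2: [0, 0, 0, 0, 0]
R6 ← R6 − (1/5)·R2: [0, 0, 3/5, 9/5, 2/5]
R4 ← R4 + R3: [0, 0, 0, 0, 0]
R6 ← R6 + R3: [0, 0, 0, 0, 0]
Echelon form has 3 nonzero rows, so rank(T) = 3.
Each nonzero row contributes one pivot column: 3 pivot columns.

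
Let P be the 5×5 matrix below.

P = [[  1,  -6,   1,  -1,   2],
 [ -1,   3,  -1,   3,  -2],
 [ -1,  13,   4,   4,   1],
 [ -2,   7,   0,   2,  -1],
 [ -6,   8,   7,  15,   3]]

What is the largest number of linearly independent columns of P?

Row reduce to echelon form.
R2 ← R2 + R1: [0, -3, 0, 2, 0]
R3 ← R3 + R1: [0, 7, 5, 3, 3]
R4 ← R4 + (2)·R1: [0, -5, 2, 0, 3]
R5 ← R5 + (6)·R1: [0, -28, 13, 9, 15]
R3 ← R3 + (7/3)·R2: [0, 0, 5, 23/3, 3]
R4 ← R4 − (5/3)·R2: [0, 0, 2, -10/3, 3]
R5 ← R5 − (28/3)·R2: [0, 0, 13, -29/3, 15]
R4 ← R4 − (2/5)·R3: [0, 0, 0, -32/5, 9/5]
R5 ← R5 − (13/5)·R3: [0, 0, 0, -148/5, 36/5]
R5 ← R5 − (37/8)·R4: [0, 0, 0, 0, -9/8]
Echelon form has 5 nonzero rows, so rank(P) = 5.
The rank gives the maximum number of linearly independent columns: 5.

5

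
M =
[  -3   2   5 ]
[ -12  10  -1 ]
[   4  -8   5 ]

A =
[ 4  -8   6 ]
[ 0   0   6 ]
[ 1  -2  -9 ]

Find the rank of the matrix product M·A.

2

First compute MA:
[[ -7,  14, -51],
 [-49,  98,  -3],
 [ 21, -42, -69]]
Now row reduce the product.
R2 ← R2 − (7)·R1: [0, 0, 354]
R3 ← R3 + (3)·R1: [0, 0, -222]
R3 ← R3 + (37/59)·R2: [0, 0, 0]
2 nonzero rows, so rank(MA) = 2.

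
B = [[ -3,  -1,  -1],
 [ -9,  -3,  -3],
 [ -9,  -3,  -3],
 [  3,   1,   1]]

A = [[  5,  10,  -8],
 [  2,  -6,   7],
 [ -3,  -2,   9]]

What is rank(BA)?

First compute BA:
[[-14, -22,   8],
 [-42, -66,  24],
 [-42, -66,  24],
 [ 14,  22,  -8]]
Now row reduce the product.
R2 ← R2 − (3)·R1: [0, 0, 0]
R3 ← R3 − (3)·R1: [0, 0, 0]
R4 ← R4 + R1: [0, 0, 0]
1 nonzero row, so rank(BA) = 1.

1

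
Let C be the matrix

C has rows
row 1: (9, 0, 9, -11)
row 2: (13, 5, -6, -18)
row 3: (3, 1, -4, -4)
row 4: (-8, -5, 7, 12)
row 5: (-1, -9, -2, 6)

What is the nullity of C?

Row reduce to echelon form.
R2 ← R2 − (13/9)·R1: [0, 5, -19, -19/9]
R3 ← R3 − (1/3)·R1: [0, 1, -7, -1/3]
R4 ← R4 + (8/9)·R1: [0, -5, 15, 20/9]
R5 ← R5 + (1/9)·R1: [0, -9, -1, 43/9]
R3 ← R3 − (1/5)·R2: [0, 0, -16/5, 4/45]
R4 ← R4 + R2: [0, 0, -4, 1/9]
R5 ← R5 + (9/5)·R2: [0, 0, -176/5, 44/45]
R4 ← R4 − (5/4)·R3: [0, 0, 0, 0]
R5 ← R5 − (11)·R3: [0, 0, 0, 0]
3 nonzero rows, so rank(C) = 3.
C has 4 columns; by rank–nullity, nullity = 4 − 3 = 1.

1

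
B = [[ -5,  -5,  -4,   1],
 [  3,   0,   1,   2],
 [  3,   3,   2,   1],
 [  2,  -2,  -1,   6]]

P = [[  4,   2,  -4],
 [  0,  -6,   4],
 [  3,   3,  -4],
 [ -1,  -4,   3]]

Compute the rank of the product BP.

3

First compute BP:
[[-33,   4,  19],
 [ 13,   1, -10],
 [ 17, -10,  -5],
 [ -1, -11,   6]]
Now row reduce the product.
R2 ← R2 + (13/33)·R1: [0, 85/33, -83/33]
R3 ← R3 + (17/33)·R1: [0, -262/33, 158/33]
R4 ← R4 − (1/33)·R1: [0, -367/33, 179/33]
R3 ← R3 + (262/85)·R2: [0, 0, -252/85]
R4 ← R4 + (367/85)·R2: [0, 0, -462/85]
R4 ← R4 − (11/6)·R3: [0, 0, 0]
3 nonzero rows, so rank(BP) = 3.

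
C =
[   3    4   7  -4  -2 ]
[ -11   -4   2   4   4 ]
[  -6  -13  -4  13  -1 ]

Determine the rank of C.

Row reduce to echelon form.
R2 ← R2 + (11/3)·R1: [0, 32/3, 83/3, -32/3, -10/3]
R3 ← R3 + (2)·R1: [0, -5, 10, 5, -5]
R3 ← R3 + (15/32)·R2: [0, 0, 735/32, 0, -105/16]
Echelon form has 3 nonzero rows, so rank(C) = 3.

3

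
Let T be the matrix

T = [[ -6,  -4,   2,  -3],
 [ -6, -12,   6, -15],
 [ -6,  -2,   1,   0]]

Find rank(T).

Row reduce to echelon form.
R2 ← R2 − R1: [0, -8, 4, -12]
R3 ← R3 − R1: [0, 2, -1, 3]
R3 ← R3 + (1/4)·R2: [0, 0, 0, 0]
Echelon form has 2 nonzero rows, so rank(T) = 2.

2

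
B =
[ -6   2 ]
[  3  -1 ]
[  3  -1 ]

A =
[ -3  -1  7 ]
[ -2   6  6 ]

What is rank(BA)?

First compute BA:
[[ 14,  18, -30],
 [ -7,  -9,  15],
 [ -7,  -9,  15]]
Now row reduce the product.
R2 ← R2 + (1/2)·R1: [0, 0, 0]
R3 ← R3 + (1/2)·R1: [0, 0, 0]
1 nonzero row, so rank(BA) = 1.

1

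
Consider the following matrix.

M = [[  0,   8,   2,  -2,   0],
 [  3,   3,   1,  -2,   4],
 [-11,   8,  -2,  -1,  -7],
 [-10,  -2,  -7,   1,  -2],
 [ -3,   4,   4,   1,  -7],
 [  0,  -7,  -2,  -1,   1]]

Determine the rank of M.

Row reduce to echelon form.
Swap R1 ↔ R2
R3 ← R3 + (11/3)·R1: [0, 19, 5/3, -25/3, 23/3]
R4 ← R4 + (10/3)·R1: [0, 8, -11/3, -17/3, 34/3]
R5 ← R5 + R1: [0, 7, 5, -1, -3]
R3 ← R3 − (19/8)·R2: [0, 0, -37/12, -43/12, 23/3]
R4 ← R4 − R2: [0, 0, -17/3, -11/3, 34/3]
R5 ← R5 − (7/8)·R2: [0, 0, 13/4, 3/4, -3]
R6 ← R6 + (7/8)·R2: [0, 0, -1/4, -11/4, 1]
R4 ← R4 − (68/37)·R3: [0, 0, 0, 108/37, -102/37]
R5 ← R5 + (39/37)·R3: [0, 0, 0, -112/37, 188/37]
R6 ← R6 − (3/37)·R3: [0, 0, 0, -91/37, 14/37]
R5 ← R5 + (28/27)·R4: [0, 0, 0, 0, 20/9]
R6 ← R6 + (91/108)·R4: [0, 0, 0, 0, -35/18]
R6 ← R6 + (7/8)·R5: [0, 0, 0, 0, 0]
Echelon form has 5 nonzero rows, so rank(M) = 5.

5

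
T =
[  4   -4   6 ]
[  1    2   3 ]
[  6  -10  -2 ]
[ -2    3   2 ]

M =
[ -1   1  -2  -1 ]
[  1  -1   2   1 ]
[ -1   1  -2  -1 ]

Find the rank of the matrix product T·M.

1

First compute TM:
[[-14,  14, -28, -14],
 [ -2,   2,  -4,  -2],
 [-14,  14, -28, -14],
 [  3,  -3,   6,   3]]
Now row reduce the product.
R2 ← R2 − (1/7)·R1: [0, 0, 0, 0]
R3 ← R3 − R1: [0, 0, 0, 0]
R4 ← R4 + (3/14)·R1: [0, 0, 0, 0]
1 nonzero row, so rank(TM) = 1.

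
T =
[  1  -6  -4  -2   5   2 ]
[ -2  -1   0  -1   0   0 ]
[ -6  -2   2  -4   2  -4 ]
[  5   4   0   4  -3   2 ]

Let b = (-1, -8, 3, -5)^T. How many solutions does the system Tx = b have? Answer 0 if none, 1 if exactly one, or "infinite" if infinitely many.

0

Row reduce the augmented matrix [T | b].
R2 ← R2 + (2)·R1: [0, -13, -8, -5, 10, 4, -10]
R3 ← R3 + (6)·R1: [0, -38, -22, -16, 32, 8, -3]
R4 ← R4 − (5)·R1: [0, 34, 20, 14, -28, -8, 0]
R3 ← R3 − (38/13)·R2: [0, 0, 18/13, -18/13, 36/13, -48/13, 341/13]
R4 ← R4 + (34/13)·R2: [0, 0, -12/13, 12/13, -24/13, 32/13, -340/13]
R4 ← R4 + (2/3)·R3: [0, 0, 0, 0, 0, 0, -26/3]
The echelon form has 4 nonzero rows; the last pivot sits in the augmented column, so rank(T) = 3 but rank([T|b]) = 4.
Since the ranks differ, the system is inconsistent.
It has no solutions.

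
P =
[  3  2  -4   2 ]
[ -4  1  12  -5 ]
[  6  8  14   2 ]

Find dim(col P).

Row reduce to echelon form.
R2 ← R2 + (4/3)·R1: [0, 11/3, 20/3, -7/3]
R3 ← R3 − (2)·R1: [0, 4, 22, -2]
R3 ← R3 − (12/11)·R2: [0, 0, 162/11, 6/11]
Echelon form has 3 nonzero rows, so rank(P) = 3.
The column space has dimension equal to the rank: 3.

3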